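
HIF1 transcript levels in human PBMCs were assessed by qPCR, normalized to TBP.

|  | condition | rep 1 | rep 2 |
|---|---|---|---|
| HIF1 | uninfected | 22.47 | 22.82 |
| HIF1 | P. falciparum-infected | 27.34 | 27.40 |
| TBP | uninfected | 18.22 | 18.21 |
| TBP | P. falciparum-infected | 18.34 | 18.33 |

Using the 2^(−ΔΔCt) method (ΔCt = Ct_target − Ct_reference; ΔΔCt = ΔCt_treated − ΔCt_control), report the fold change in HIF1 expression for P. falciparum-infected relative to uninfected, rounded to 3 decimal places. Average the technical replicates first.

0.041

Mean Ct: HIF1 uninfected 22.645; HIF1 P. falciparum-infected 27.370; TBP uninfected 18.215; TBP P. falciparum-infected 18.335
ΔCt(uninfected) = 22.645 − 18.215 = 4.430
ΔCt(P. falciparum-infected) = 27.370 − 18.335 = 9.035
ΔΔCt = 9.035 − 4.430 = 4.605
Fold change = 2^(−4.605) = 0.0411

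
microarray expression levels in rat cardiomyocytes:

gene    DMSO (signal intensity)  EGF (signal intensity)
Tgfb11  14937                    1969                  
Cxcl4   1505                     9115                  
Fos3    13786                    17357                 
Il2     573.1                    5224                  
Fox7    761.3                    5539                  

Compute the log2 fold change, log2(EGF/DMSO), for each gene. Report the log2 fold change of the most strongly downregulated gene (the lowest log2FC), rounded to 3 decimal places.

-2.923

log2(1969/14937) = -2.923  (Tgfb11)
log2(9115/1505) = 2.598  (Cxcl4)
log2(17357/13786) = 0.332  (Fos3)
log2(5224/573.1) = 3.188  (Il2)
log2(5539/761.3) = 2.863  (Fox7)
Tgfb11 is most strongly downregulated.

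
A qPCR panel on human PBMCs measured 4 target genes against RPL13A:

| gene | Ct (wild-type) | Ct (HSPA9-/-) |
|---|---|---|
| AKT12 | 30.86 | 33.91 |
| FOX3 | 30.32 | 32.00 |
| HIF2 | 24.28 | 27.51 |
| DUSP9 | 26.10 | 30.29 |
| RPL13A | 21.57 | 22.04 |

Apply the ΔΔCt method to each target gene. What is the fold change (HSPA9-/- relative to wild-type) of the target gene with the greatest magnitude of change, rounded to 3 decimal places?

AKT12: ΔΔCt = (33.91−22.04) − (30.86−21.57) = 11.87 − 9.29 = 2.58; fold change = 2^-2.58 = 0.167
FOX3: ΔΔCt = (32.00−22.04) − (30.32−21.57) = 9.96 − 8.75 = 1.21; fold change = 2^-1.21 = 0.432
HIF2: ΔΔCt = (27.51−22.04) − (24.28−21.57) = 5.47 − 2.71 = 2.76; fold change = 2^-2.76 = 0.148
DUSP9: ΔΔCt = (30.29−22.04) − (26.10−21.57) = 8.25 − 4.53 = 3.72; fold change = 2^-3.72 = 0.076
DUSP9 has the largest |ΔΔCt| = 3.72.

0.076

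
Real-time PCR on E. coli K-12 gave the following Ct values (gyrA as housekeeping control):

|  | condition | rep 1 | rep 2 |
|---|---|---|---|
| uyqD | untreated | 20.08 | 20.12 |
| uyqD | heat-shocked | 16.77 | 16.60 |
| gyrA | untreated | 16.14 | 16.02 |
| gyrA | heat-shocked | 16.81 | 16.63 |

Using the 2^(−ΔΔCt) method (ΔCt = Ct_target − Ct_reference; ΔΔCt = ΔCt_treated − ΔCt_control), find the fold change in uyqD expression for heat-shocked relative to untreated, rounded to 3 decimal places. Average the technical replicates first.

Mean Ct: uyqD untreated 20.100; uyqD heat-shocked 16.685; gyrA untreated 16.080; gyrA heat-shocked 16.720
ΔCt(untreated) = 20.100 − 16.080 = 4.020
ΔCt(heat-shocked) = 16.685 − 16.720 = -0.035
ΔΔCt = -0.035 − 4.020 = -4.055
Fold change = 2^(−(-4.055)) = 2^4.055 = 16.6217

16.622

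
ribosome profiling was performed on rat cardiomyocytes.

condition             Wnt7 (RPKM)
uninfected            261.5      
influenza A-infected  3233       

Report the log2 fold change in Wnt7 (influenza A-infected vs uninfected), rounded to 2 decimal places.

3.63

Fold change = 3233 / 261.5 = 12.3633
log2(12.3633) = 3.628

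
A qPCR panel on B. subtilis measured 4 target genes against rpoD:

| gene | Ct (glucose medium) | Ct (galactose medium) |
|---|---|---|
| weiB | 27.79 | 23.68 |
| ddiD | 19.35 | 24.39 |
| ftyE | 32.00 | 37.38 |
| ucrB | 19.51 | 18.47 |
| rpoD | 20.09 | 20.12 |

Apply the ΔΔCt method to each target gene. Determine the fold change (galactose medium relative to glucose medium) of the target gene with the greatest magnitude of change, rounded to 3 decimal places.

weiB: ΔΔCt = (23.68−20.12) − (27.79−20.09) = 3.56 − 7.70 = -4.14; fold change = 2^4.14 = 17.630
ddiD: ΔΔCt = (24.39−20.12) − (19.35−20.09) = 4.27 − (-0.74) = 5.01; fold change = 2^-5.01 = 0.031
ftyE: ΔΔCt = (37.38−20.12) − (32.00−20.09) = 17.26 − 11.91 = 5.35; fold change = 2^-5.35 = 0.025
ucrB: ΔΔCt = (18.47−20.12) − (19.51−20.09) = -1.65 − (-0.58) = -1.07; fold change = 2^1.07 = 2.099
ftyE has the largest |ΔΔCt| = 5.35.

0.025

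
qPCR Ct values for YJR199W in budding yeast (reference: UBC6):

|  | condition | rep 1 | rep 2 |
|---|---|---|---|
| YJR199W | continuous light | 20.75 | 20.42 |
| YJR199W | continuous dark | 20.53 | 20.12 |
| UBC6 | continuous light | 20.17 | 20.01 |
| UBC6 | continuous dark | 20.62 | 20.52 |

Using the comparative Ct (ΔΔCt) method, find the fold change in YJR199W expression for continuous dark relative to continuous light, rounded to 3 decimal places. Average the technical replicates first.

Mean Ct: YJR199W continuous light 20.585; YJR199W continuous dark 20.325; UBC6 continuous light 20.090; UBC6 continuous dark 20.570
ΔCt(continuous light) = 20.585 − 20.090 = 0.495
ΔCt(continuous dark) = 20.325 − 20.570 = -0.245
ΔΔCt = -0.245 − 0.495 = -0.740
Fold change = 2^(−(-0.740)) = 2^0.740 = 1.6702

1.670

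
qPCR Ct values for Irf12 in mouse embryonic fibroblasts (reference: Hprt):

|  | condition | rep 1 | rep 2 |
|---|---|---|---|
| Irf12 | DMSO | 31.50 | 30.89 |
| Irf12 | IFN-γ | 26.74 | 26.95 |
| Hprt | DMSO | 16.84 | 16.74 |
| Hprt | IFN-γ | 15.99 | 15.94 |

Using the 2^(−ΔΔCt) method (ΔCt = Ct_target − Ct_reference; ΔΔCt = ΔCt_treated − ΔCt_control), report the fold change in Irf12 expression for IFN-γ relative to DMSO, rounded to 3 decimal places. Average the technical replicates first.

11.511

Mean Ct: Irf12 DMSO 31.195; Irf12 IFN-γ 26.845; Hprt DMSO 16.790; Hprt IFN-γ 15.965
ΔCt(DMSO) = 31.195 − 16.790 = 14.405
ΔCt(IFN-γ) = 26.845 − 15.965 = 10.880
ΔΔCt = 10.880 − 14.405 = -3.525
Fold change = 2^(−(-3.525)) = 2^3.525 = 11.5115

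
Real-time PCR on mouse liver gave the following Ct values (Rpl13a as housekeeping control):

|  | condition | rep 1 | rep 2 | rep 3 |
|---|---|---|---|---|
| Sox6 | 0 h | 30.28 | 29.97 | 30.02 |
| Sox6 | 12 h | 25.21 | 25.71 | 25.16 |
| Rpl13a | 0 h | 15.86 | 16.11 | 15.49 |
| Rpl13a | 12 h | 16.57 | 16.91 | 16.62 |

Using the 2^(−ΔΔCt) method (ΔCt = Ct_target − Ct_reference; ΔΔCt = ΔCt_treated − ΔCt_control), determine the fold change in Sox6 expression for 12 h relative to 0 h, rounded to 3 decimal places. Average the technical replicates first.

48.840

Mean Ct: Sox6 0 h 30.090; Sox6 12 h 25.360; Rpl13a 0 h 15.820; Rpl13a 12 h 16.700
ΔCt(0 h) = 30.090 − 15.820 = 14.270
ΔCt(12 h) = 25.360 − 16.700 = 8.660
ΔΔCt = 8.660 − 14.270 = -5.610
Fold change = 2^(−(-5.610)) = 2^5.610 = 48.8403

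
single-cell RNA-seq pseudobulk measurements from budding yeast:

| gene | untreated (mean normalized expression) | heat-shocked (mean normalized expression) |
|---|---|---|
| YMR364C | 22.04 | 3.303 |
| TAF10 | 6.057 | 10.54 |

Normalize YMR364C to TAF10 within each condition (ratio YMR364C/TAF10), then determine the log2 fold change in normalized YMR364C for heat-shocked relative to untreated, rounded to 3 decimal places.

YMR364C/TAF10 (untreated) = 22.04 / 6.057 = 3.6388
YMR364C/TAF10 (heat-shocked) = 3.303 / 10.54 = 0.31338
Fold change = 0.31338 / 3.6388 = 0.0861
log2(0.0861) = -3.5375

-3.537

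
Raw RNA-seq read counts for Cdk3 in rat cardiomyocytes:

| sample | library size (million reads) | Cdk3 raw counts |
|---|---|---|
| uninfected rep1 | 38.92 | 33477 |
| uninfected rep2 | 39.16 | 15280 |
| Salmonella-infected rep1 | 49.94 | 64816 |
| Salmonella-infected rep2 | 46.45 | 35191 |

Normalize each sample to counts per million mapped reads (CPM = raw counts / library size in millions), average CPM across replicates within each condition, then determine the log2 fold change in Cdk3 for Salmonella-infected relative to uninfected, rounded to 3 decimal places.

0.717

CPM(uninfected rep1) = 33477 / 38.92 = 860.1490
CPM(uninfected rep2) = 15280 / 39.16 = 390.1941
CPM(Salmonella-infected rep1) = 64816 / 49.94 = 1297.8775
CPM(Salmonella-infected rep2) = 35191 / 46.45 = 757.6103
mean CPM(uninfected) = 625.1715; mean CPM(Salmonella-infected) = 1027.7439
Fold change = 1027.7439 / 625.1715 = 1.64394
log2(1.64394) = 0.7172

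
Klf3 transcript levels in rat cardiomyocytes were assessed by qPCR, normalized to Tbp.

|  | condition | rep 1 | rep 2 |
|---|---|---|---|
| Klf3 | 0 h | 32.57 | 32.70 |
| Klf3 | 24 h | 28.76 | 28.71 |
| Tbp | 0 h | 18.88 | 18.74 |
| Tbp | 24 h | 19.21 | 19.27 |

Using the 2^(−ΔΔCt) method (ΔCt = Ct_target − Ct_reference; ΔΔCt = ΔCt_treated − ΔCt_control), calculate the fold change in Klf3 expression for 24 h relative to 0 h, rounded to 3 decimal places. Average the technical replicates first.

Mean Ct: Klf3 0 h 32.635; Klf3 24 h 28.735; Tbp 0 h 18.810; Tbp 24 h 19.240
ΔCt(0 h) = 32.635 − 18.810 = 13.825
ΔCt(24 h) = 28.735 − 19.240 = 9.495
ΔΔCt = 9.495 − 13.825 = -4.330
Fold change = 2^(−(-4.330)) = 2^4.330 = 20.1122

20.112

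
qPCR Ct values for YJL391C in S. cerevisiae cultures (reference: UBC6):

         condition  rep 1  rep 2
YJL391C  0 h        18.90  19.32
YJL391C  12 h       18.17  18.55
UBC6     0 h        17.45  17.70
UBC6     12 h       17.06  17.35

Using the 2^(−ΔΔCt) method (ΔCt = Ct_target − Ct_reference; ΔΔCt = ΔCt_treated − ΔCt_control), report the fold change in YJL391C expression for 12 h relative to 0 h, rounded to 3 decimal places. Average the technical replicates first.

1.301

Mean Ct: YJL391C 0 h 19.110; YJL391C 12 h 18.360; UBC6 0 h 17.575; UBC6 12 h 17.205
ΔCt(0 h) = 19.110 − 17.575 = 1.535
ΔCt(12 h) = 18.360 − 17.205 = 1.155
ΔΔCt = 1.155 − 1.535 = -0.380
Fold change = 2^(−(-0.380)) = 2^0.380 = 1.3013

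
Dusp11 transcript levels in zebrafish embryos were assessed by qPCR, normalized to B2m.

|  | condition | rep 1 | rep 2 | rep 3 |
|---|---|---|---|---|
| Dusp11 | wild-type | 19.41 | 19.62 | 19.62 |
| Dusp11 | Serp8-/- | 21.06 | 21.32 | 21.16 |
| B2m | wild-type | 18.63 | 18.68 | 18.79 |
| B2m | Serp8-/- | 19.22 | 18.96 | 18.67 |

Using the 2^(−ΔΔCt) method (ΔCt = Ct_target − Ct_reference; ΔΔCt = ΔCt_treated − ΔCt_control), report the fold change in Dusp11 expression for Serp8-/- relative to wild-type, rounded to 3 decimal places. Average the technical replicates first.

0.384

Mean Ct: Dusp11 wild-type 19.550; Dusp11 Serp8-/- 21.180; B2m wild-type 18.700; B2m Serp8-/- 18.950
ΔCt(wild-type) = 19.550 − 18.700 = 0.850
ΔCt(Serp8-/-) = 21.180 − 18.950 = 2.230
ΔΔCt = 2.230 − 0.850 = 1.380
Fold change = 2^(−1.380) = 0.3842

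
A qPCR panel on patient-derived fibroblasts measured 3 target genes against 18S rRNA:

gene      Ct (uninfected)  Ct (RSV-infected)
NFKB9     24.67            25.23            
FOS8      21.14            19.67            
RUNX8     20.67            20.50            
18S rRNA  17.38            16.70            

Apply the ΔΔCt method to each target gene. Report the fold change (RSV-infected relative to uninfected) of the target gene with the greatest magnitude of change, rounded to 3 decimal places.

NFKB9: ΔΔCt = (25.23−16.70) − (24.67−17.38) = 8.53 − 7.29 = 1.24; fold change = 2^-1.24 = 0.423
FOS8: ΔΔCt = (19.67−16.70) − (21.14−17.38) = 2.97 − 3.76 = -0.79; fold change = 2^0.79 = 1.729
RUNX8: ΔΔCt = (20.50−16.70) − (20.67−17.38) = 3.80 − 3.29 = 0.51; fold change = 2^-0.51 = 0.702
NFKB9 has the largest |ΔΔCt| = 1.24.

0.423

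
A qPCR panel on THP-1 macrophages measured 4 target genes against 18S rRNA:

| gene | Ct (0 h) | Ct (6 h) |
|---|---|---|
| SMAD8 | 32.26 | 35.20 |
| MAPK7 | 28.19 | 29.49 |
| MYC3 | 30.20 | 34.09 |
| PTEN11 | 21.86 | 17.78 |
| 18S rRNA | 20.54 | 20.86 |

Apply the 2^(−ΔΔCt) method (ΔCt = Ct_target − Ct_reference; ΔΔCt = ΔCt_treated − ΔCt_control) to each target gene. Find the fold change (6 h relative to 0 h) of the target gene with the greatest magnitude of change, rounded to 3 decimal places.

21.112

SMAD8: ΔΔCt = (35.20−20.86) − (32.26−20.54) = 14.34 − 11.72 = 2.62; fold change = 2^-2.62 = 0.163
MAPK7: ΔΔCt = (29.49−20.86) − (28.19−20.54) = 8.63 − 7.65 = 0.98; fold change = 2^-0.98 = 0.507
MYC3: ΔΔCt = (34.09−20.86) − (30.20−20.54) = 13.23 − 9.66 = 3.57; fold change = 2^-3.57 = 0.084
PTEN11: ΔΔCt = (17.78−20.86) − (21.86−20.54) = -3.08 − 1.32 = -4.40; fold change = 2^4.40 = 21.112
PTEN11 has the largest |ΔΔCt| = 4.40.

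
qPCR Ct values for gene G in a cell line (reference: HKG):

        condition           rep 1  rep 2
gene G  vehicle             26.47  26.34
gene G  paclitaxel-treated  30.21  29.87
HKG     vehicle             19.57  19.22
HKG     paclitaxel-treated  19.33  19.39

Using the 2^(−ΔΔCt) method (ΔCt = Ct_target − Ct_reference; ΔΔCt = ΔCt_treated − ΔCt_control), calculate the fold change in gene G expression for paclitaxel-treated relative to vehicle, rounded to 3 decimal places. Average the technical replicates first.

0.079

Mean Ct: gene G vehicle 26.405; gene G paclitaxel-treated 30.040; HKG vehicle 19.395; HKG paclitaxel-treated 19.360
ΔCt(vehicle) = 26.405 − 19.395 = 7.010
ΔCt(paclitaxel-treated) = 30.040 − 19.360 = 10.680
ΔΔCt = 10.680 − 7.010 = 3.670
Fold change = 2^(−3.670) = 0.0786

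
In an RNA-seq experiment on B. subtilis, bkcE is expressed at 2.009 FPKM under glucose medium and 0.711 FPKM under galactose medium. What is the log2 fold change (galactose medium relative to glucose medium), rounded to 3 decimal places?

-1.499

Fold change = 0.711 / 2.009 = 0.3539
log2(0.3539) = -1.4986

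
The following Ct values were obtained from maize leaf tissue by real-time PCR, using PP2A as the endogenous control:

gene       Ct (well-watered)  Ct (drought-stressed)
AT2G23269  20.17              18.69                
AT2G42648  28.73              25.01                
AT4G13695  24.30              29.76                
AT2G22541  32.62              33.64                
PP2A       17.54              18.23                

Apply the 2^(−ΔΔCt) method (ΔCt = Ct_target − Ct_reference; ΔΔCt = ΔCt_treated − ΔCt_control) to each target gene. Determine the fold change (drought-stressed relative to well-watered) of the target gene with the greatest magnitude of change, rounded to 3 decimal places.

AT2G23269: ΔΔCt = (18.69−18.23) − (20.17−17.54) = 0.46 − 2.63 = -2.17; fold change = 2^2.17 = 4.500
AT2G42648: ΔΔCt = (25.01−18.23) − (28.73−17.54) = 6.78 − 11.19 = -4.41; fold change = 2^4.41 = 21.259
AT4G13695: ΔΔCt = (29.76−18.23) − (24.30−17.54) = 11.53 − 6.76 = 4.77; fold change = 2^-4.77 = 0.037
AT2G22541: ΔΔCt = (33.64−18.23) − (32.62−17.54) = 15.41 − 15.08 = 0.33; fold change = 2^-0.33 = 0.796
AT4G13695 has the largest |ΔΔCt| = 4.77.

0.037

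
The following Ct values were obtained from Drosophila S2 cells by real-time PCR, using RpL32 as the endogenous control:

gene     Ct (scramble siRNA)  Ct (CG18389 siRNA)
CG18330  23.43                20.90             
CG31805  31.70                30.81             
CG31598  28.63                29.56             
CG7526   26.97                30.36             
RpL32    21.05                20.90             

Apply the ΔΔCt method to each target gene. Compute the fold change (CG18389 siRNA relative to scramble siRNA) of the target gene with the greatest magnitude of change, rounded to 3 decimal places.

CG18330: ΔΔCt = (20.90−20.90) − (23.43−21.05) = 0.00 − 2.38 = -2.38; fold change = 2^2.38 = 5.205
CG31805: ΔΔCt = (30.81−20.90) − (31.70−21.05) = 9.91 − 10.65 = -0.74; fold change = 2^0.74 = 1.670
CG31598: ΔΔCt = (29.56−20.90) − (28.63−21.05) = 8.66 − 7.58 = 1.08; fold change = 2^-1.08 = 0.473
CG7526: ΔΔCt = (30.36−20.90) − (26.97−21.05) = 9.46 − 5.92 = 3.54; fold change = 2^-3.54 = 0.086
CG7526 has the largest |ΔΔCt| = 3.54.

0.086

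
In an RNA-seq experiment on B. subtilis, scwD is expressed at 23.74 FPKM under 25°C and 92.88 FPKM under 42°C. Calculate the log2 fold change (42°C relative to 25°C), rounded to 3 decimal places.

1.968

Fold change = 92.88 / 23.74 = 3.9124
log2(3.9124) = 1.9680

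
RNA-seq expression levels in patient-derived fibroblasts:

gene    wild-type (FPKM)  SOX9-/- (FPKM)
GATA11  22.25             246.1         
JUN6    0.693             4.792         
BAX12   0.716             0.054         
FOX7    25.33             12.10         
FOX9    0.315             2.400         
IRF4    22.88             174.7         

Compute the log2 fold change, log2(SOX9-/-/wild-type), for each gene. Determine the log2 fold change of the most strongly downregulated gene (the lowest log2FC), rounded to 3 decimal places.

log2(246.1/22.25) = 3.467  (GATA11)
log2(4.792/0.693) = 2.790  (JUN6)
log2(0.054/0.716) = -3.729  (BAX12)
log2(12.10/25.33) = -1.066  (FOX7)
log2(2.400/0.315) = 2.930  (FOX9)
log2(174.7/22.88) = 2.933  (IRF4)
BAX12 is most strongly downregulated.

-3.729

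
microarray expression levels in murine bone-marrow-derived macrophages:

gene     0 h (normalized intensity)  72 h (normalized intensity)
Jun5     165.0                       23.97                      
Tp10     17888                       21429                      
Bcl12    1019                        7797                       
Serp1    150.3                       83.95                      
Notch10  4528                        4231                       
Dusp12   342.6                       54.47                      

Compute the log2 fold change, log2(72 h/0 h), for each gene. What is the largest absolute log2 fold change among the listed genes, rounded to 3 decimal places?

log2(23.97/165.0) = -2.783  (Jun5)
log2(21429/17888) = 0.261  (Tp10)
log2(7797/1019) = 2.936  (Bcl12)
log2(83.95/150.3) = -0.840  (Serp1)
log2(4231/4528) = -0.098  (Notch10)
log2(54.47/342.6) = -2.653  (Dusp12)
The largest magnitude belongs to Bcl12.

2.936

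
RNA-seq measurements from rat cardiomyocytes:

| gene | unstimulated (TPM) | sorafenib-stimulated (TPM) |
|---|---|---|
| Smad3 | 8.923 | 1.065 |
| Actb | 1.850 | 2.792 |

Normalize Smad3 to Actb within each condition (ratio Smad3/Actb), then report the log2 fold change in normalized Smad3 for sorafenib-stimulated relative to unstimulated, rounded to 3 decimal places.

-3.660

Smad3/Actb (unstimulated) = 8.923 / 1.850 = 4.8232
Smad3/Actb (sorafenib-stimulated) = 1.065 / 2.792 = 0.38145
Fold change = 0.38145 / 4.8232 = 0.0791
log2(0.0791) = -3.6604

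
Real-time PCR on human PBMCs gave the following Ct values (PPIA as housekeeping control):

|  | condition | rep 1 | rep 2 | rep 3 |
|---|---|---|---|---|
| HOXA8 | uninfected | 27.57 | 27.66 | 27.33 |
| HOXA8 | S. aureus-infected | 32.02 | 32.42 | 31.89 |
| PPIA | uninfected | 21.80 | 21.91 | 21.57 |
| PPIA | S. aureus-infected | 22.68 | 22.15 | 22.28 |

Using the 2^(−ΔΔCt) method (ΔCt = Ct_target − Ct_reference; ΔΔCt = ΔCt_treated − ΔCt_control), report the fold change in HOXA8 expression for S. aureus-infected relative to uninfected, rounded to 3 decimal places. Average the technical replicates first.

0.063

Mean Ct: HOXA8 uninfected 27.520; HOXA8 S. aureus-infected 32.110; PPIA uninfected 21.760; PPIA S. aureus-infected 22.370
ΔCt(uninfected) = 27.520 − 21.760 = 5.760
ΔCt(S. aureus-infected) = 32.110 − 22.370 = 9.740
ΔΔCt = 9.740 − 5.760 = 3.980
Fold change = 2^(−3.980) = 0.0634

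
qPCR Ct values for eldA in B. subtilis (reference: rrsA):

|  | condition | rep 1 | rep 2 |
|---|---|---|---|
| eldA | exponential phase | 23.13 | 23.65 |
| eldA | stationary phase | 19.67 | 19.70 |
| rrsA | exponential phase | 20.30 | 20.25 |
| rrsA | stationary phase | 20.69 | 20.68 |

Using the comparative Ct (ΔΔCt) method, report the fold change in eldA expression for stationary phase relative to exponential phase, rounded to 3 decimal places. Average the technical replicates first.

Mean Ct: eldA exponential phase 23.390; eldA stationary phase 19.685; rrsA exponential phase 20.275; rrsA stationary phase 20.685
ΔCt(exponential phase) = 23.390 − 20.275 = 3.115
ΔCt(stationary phase) = 19.685 − 20.685 = -1.000
ΔΔCt = -1.000 − 3.115 = -4.115
Fold change = 2^(−(-4.115)) = 2^4.115 = 17.3276

17.328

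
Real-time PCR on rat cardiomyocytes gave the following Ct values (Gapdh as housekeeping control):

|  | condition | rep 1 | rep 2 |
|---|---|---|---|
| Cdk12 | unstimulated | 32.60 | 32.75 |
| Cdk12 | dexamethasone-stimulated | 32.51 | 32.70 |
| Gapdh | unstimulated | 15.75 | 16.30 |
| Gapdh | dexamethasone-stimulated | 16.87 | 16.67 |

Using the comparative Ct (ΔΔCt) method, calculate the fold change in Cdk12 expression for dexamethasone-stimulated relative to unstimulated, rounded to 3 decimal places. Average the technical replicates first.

Mean Ct: Cdk12 unstimulated 32.675; Cdk12 dexamethasone-stimulated 32.605; Gapdh unstimulated 16.025; Gapdh dexamethasone-stimulated 16.770
ΔCt(unstimulated) = 32.675 − 16.025 = 16.650
ΔCt(dexamethasone-stimulated) = 32.605 − 16.770 = 15.835
ΔΔCt = 15.835 − 16.650 = -0.815
Fold change = 2^(−(-0.815)) = 2^0.815 = 1.7593

1.759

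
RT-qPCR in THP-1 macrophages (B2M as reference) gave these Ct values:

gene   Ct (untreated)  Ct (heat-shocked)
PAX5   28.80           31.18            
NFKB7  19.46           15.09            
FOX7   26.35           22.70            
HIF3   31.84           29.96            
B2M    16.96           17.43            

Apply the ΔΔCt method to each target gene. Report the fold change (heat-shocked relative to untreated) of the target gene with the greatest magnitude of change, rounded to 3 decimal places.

PAX5: ΔΔCt = (31.18−17.43) − (28.80−16.96) = 13.75 − 11.84 = 1.91; fold change = 2^-1.91 = 0.266
NFKB7: ΔΔCt = (15.09−17.43) − (19.46−16.96) = -2.34 − 2.50 = -4.84; fold change = 2^4.84 = 28.641
FOX7: ΔΔCt = (22.70−17.43) − (26.35−16.96) = 5.27 − 9.39 = -4.12; fold change = 2^4.12 = 17.388
HIF3: ΔΔCt = (29.96−17.43) − (31.84−16.96) = 12.53 − 14.88 = -2.35; fold change = 2^2.35 = 5.098
NFKB7 has the largest |ΔΔCt| = 4.84.

28.641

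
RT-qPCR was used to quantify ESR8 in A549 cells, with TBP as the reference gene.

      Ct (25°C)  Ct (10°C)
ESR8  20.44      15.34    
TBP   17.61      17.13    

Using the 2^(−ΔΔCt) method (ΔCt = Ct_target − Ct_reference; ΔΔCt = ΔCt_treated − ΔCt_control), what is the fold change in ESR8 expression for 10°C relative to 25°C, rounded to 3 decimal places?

24.590

ΔCt(25°C) = 20.440 − 17.610 = 2.830
ΔCt(10°C) = 15.340 − 17.130 = -1.790
ΔΔCt = -1.790 − 2.830 = -4.620
Fold change = 2^(−(-4.620)) = 2^4.620 = 24.5900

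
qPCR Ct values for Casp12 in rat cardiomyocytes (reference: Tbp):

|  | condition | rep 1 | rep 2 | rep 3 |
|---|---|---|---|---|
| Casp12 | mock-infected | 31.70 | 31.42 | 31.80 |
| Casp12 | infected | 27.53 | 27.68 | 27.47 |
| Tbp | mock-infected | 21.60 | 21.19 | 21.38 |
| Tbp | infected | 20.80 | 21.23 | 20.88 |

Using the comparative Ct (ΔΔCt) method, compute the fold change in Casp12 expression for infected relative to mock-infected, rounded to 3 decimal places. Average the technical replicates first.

12.641

Mean Ct: Casp12 mock-infected 31.640; Casp12 infected 27.560; Tbp mock-infected 21.390; Tbp infected 20.970
ΔCt(mock-infected) = 31.640 − 21.390 = 10.250
ΔCt(infected) = 27.560 − 20.970 = 6.590
ΔΔCt = 6.590 − 10.250 = -3.660
Fold change = 2^(−(-3.660)) = 2^3.660 = 12.6407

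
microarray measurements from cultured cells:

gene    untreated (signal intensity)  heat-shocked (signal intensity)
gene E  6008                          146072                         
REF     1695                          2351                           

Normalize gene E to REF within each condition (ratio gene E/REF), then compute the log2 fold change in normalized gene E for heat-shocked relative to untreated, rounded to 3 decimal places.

gene E/REF (untreated) = 6008 / 1695 = 3.5445
gene E/REF (heat-shocked) = 146072 / 2351 = 62.132
Fold change = 62.132 / 3.5445 = 17.5289
log2(17.5289) = 4.1317

4.132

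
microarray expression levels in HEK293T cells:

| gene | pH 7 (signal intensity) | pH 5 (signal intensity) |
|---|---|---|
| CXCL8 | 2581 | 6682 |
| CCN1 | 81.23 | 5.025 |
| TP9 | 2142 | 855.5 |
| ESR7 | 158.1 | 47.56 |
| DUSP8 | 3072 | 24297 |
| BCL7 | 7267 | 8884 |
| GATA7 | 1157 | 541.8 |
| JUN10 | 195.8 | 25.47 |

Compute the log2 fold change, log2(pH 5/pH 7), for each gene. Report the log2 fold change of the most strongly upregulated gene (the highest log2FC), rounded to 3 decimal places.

log2(6682/2581) = 1.372  (CXCL8)
log2(5.025/81.23) = -4.015  (CCN1)
log2(855.5/2142) = -1.324  (TP9)
log2(47.56/158.1) = -1.733  (ESR7)
log2(24297/3072) = 2.984  (DUSP8)
log2(8884/7267) = 0.290  (BCL7)
log2(541.8/1157) = -1.095  (GATA7)
log2(25.47/195.8) = -2.943  (JUN10)
DUSP8 is most strongly upregulated.

2.984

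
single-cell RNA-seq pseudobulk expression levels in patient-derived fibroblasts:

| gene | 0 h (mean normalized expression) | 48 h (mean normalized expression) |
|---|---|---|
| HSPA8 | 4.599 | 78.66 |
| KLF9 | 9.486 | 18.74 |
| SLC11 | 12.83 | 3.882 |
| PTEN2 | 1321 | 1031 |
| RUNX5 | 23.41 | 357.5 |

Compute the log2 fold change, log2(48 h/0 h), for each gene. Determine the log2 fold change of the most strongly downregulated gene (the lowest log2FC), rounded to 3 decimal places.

log2(78.66/4.599) = 4.096  (HSPA8)
log2(18.74/9.486) = 0.982  (KLF9)
log2(3.882/12.83) = -1.725  (SLC11)
log2(1031/1321) = -0.358  (PTEN2)
log2(357.5/23.41) = 3.933  (RUNX5)
SLC11 is most strongly downregulated.

-1.725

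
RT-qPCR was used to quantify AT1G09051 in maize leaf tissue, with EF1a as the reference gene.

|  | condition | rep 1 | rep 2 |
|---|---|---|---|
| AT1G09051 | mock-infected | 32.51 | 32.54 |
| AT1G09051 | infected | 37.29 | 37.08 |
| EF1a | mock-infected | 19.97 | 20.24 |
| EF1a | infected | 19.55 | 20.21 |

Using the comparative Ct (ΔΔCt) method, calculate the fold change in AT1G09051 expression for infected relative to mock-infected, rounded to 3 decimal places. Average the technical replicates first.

0.034

Mean Ct: AT1G09051 mock-infected 32.525; AT1G09051 infected 37.185; EF1a mock-infected 20.105; EF1a infected 19.880
ΔCt(mock-infected) = 32.525 − 20.105 = 12.420
ΔCt(infected) = 37.185 − 19.880 = 17.305
ΔΔCt = 17.305 − 12.420 = 4.885
Fold change = 2^(−4.885) = 0.0338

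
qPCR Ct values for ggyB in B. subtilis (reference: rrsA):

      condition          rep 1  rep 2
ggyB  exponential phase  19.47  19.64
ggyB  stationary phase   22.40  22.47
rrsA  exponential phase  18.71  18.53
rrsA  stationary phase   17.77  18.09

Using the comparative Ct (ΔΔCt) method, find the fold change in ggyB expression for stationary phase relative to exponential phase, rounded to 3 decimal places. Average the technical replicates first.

Mean Ct: ggyB exponential phase 19.555; ggyB stationary phase 22.435; rrsA exponential phase 18.620; rrsA stationary phase 17.930
ΔCt(exponential phase) = 19.555 − 18.620 = 0.935
ΔCt(stationary phase) = 22.435 − 17.930 = 4.505
ΔΔCt = 4.505 − 0.935 = 3.570
Fold change = 2^(−3.570) = 0.0842

0.084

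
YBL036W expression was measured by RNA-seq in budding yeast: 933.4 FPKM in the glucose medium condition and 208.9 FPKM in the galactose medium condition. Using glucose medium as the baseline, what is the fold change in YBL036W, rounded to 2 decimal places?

0.22

Fold change = 208.9 / 933.4 = 0.224
YBL036W is downregulated.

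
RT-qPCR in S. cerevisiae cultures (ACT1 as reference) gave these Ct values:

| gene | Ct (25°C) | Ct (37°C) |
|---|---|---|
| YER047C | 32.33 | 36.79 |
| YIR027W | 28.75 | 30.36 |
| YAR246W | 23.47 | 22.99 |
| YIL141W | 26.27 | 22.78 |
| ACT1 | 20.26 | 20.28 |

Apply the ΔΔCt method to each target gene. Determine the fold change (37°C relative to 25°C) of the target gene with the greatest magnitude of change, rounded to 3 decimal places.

0.046

YER047C: ΔΔCt = (36.79−20.28) − (32.33−20.26) = 16.51 − 12.07 = 4.44; fold change = 2^-4.44 = 0.046
YIR027W: ΔΔCt = (30.36−20.28) − (28.75−20.26) = 10.08 − 8.49 = 1.59; fold change = 2^-1.59 = 0.332
YAR246W: ΔΔCt = (22.99−20.28) − (23.47−20.26) = 2.71 − 3.21 = -0.50; fold change = 2^0.50 = 1.414
YIL141W: ΔΔCt = (22.78−20.28) − (26.27−20.26) = 2.50 − 6.01 = -3.51; fold change = 2^3.51 = 11.392
YER047C has the largest |ΔΔCt| = 4.44.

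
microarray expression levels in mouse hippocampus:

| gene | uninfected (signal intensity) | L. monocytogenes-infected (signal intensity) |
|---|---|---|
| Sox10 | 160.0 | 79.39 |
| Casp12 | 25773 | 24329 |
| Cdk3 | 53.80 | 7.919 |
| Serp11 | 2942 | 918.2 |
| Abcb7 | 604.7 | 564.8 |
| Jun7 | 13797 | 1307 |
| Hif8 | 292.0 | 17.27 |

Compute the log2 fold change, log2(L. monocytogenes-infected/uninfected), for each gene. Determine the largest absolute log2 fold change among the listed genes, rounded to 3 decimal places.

4.080

log2(79.39/160.0) = -1.011  (Sox10)
log2(24329/25773) = -0.083  (Casp12)
log2(7.919/53.80) = -2.764  (Cdk3)
log2(918.2/2942) = -1.680  (Serp11)
log2(564.8/604.7) = -0.098  (Abcb7)
log2(1307/13797) = -3.400  (Jun7)
log2(17.27/292.0) = -4.080  (Hif8)
The largest magnitude belongs to Hif8.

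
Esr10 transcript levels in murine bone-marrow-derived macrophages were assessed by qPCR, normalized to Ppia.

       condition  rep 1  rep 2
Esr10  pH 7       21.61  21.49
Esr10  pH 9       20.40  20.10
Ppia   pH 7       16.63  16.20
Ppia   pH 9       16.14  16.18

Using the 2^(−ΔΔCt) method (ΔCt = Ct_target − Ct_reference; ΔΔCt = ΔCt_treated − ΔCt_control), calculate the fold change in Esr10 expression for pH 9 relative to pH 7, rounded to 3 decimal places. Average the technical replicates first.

2.063

Mean Ct: Esr10 pH 7 21.550; Esr10 pH 9 20.250; Ppia pH 7 16.415; Ppia pH 9 16.160
ΔCt(pH 7) = 21.550 − 16.415 = 5.135
ΔCt(pH 9) = 20.250 − 16.160 = 4.090
ΔΔCt = 4.090 − 5.135 = -1.045
Fold change = 2^(−(-1.045)) = 2^1.045 = 2.0634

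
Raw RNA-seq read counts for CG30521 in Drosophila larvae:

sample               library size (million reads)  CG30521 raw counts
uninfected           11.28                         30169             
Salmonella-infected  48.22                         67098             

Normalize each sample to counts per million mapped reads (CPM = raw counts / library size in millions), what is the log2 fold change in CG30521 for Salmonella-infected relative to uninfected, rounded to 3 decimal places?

CPM(uninfected) = 30169 / 11.28 = 2674.5567
CPM(Salmonella-infected) = 67098 / 48.22 = 1391.4973
Fold change = 1391.4973 / 2674.5567 = 0.52027
log2(0.52027) = -0.9427

-0.943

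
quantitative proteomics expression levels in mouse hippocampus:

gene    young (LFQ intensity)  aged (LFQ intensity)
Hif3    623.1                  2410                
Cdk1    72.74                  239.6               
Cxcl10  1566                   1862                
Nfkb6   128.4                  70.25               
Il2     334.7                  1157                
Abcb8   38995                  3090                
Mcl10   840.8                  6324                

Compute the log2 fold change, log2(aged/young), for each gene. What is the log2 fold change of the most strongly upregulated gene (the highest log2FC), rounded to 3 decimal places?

2.911

log2(2410/623.1) = 1.951  (Hif3)
log2(239.6/72.74) = 1.720  (Cdk1)
log2(1862/1566) = 0.250  (Cxcl10)
log2(70.25/128.4) = -0.870  (Nfkb6)
log2(1157/334.7) = 1.789  (Il2)
log2(3090/38995) = -3.658  (Abcb8)
log2(6324/840.8) = 2.911  (Mcl10)
Mcl10 is most strongly upregulated.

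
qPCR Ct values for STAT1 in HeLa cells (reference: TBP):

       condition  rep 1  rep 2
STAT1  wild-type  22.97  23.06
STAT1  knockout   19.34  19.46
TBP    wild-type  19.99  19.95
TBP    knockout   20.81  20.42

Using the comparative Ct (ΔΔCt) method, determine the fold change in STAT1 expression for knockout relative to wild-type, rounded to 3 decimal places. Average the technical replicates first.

Mean Ct: STAT1 wild-type 23.015; STAT1 knockout 19.400; TBP wild-type 19.970; TBP knockout 20.615
ΔCt(wild-type) = 23.015 − 19.970 = 3.045
ΔCt(knockout) = 19.400 − 20.615 = -1.215
ΔΔCt = -1.215 − 3.045 = -4.260
Fold change = 2^(−(-4.260)) = 2^4.260 = 19.1597

19.160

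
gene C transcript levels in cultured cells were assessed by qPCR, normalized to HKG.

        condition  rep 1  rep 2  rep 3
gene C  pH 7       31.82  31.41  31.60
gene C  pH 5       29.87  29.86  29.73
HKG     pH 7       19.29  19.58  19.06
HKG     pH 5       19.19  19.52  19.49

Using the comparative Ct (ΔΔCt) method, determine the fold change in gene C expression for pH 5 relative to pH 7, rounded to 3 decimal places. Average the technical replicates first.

Mean Ct: gene C pH 7 31.610; gene C pH 5 29.820; HKG pH 7 19.310; HKG pH 5 19.400
ΔCt(pH 7) = 31.610 − 19.310 = 12.300
ΔCt(pH 5) = 29.820 − 19.400 = 10.420
ΔΔCt = 10.420 − 12.300 = -1.880
Fold change = 2^(−(-1.880)) = 2^1.880 = 3.6808

3.681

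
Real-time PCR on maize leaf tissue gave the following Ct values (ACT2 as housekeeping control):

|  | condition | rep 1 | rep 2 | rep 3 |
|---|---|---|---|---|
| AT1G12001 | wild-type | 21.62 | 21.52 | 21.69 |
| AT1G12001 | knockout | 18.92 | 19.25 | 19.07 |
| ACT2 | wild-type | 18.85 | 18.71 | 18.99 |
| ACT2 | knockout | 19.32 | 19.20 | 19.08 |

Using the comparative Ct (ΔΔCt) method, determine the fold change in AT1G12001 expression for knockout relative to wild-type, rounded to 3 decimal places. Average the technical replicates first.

7.362

Mean Ct: AT1G12001 wild-type 21.610; AT1G12001 knockout 19.080; ACT2 wild-type 18.850; ACT2 knockout 19.200
ΔCt(wild-type) = 21.610 − 18.850 = 2.760
ΔCt(knockout) = 19.080 − 19.200 = -0.120
ΔΔCt = -0.120 − 2.760 = -2.880
Fold change = 2^(−(-2.880)) = 2^2.880 = 7.3615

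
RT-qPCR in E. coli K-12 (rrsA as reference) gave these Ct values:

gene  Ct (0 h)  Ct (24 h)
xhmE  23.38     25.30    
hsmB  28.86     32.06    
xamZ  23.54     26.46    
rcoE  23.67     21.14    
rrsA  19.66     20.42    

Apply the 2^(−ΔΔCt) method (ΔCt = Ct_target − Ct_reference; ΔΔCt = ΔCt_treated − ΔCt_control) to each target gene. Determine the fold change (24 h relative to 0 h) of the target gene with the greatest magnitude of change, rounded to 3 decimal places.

xhmE: ΔΔCt = (25.30−20.42) − (23.38−19.66) = 4.88 − 3.72 = 1.16; fold change = 2^-1.16 = 0.448
hsmB: ΔΔCt = (32.06−20.42) − (28.86−19.66) = 11.64 − 9.20 = 2.44; fold change = 2^-2.44 = 0.184
xamZ: ΔΔCt = (26.46−20.42) − (23.54−19.66) = 6.04 − 3.88 = 2.16; fold change = 2^-2.16 = 0.224
rcoE: ΔΔCt = (21.14−20.42) − (23.67−19.66) = 0.72 − 4.01 = -3.29; fold change = 2^3.29 = 9.781
rcoE has the largest |ΔΔCt| = 3.29.

9.781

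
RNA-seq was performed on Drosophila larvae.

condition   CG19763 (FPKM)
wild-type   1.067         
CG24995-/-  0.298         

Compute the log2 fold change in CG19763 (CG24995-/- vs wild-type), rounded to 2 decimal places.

Fold change = 0.298 / 1.067 = 0.2793
log2(0.2793) = -1.840

-1.84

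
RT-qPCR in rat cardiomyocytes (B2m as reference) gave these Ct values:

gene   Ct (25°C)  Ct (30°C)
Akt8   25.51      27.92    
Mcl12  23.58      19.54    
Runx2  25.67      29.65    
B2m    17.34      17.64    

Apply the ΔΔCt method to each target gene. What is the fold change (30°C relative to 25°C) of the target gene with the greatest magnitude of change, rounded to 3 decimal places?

Akt8: ΔΔCt = (27.92−17.64) − (25.51−17.34) = 10.28 − 8.17 = 2.11; fold change = 2^-2.11 = 0.232
Mcl12: ΔΔCt = (19.54−17.64) − (23.58−17.34) = 1.90 − 6.24 = -4.34; fold change = 2^4.34 = 20.252
Runx2: ΔΔCt = (29.65−17.64) − (25.67−17.34) = 12.01 − 8.33 = 3.68; fold change = 2^-3.68 = 0.078
Mcl12 has the largest |ΔΔCt| = 4.34.

20.252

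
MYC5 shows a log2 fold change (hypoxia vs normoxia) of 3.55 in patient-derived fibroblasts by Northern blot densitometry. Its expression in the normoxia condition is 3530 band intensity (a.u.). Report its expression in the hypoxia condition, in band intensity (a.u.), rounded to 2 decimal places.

41345.78

Fold change = 2^(3.55) = 11.7127
hypoxia expression = 3530 × 11.7127 = 41345.78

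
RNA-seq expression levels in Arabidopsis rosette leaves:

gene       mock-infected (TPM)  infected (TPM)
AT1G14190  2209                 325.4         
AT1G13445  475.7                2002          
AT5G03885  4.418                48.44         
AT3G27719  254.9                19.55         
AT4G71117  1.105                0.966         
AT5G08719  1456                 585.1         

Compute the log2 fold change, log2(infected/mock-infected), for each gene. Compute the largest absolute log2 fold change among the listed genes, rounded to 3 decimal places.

log2(325.4/2209) = -2.763  (AT1G14190)
log2(2002/475.7) = 2.073  (AT1G13445)
log2(48.44/4.418) = 3.455  (AT5G03885)
log2(19.55/254.9) = -3.705  (AT3G27719)
log2(0.966/1.105) = -0.194  (AT4G71117)
log2(585.1/1456) = -1.315  (AT5G08719)
The largest magnitude belongs to AT3G27719.

3.705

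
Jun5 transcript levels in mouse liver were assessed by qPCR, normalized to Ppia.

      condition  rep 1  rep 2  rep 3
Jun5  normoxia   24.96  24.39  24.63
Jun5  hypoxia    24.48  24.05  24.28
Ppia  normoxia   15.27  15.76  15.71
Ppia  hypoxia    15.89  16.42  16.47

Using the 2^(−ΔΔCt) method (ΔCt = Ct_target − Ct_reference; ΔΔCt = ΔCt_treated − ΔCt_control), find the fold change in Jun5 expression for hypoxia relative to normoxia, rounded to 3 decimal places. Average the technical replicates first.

2.099

Mean Ct: Jun5 normoxia 24.660; Jun5 hypoxia 24.270; Ppia normoxia 15.580; Ppia hypoxia 16.260
ΔCt(normoxia) = 24.660 − 15.580 = 9.080
ΔCt(hypoxia) = 24.270 − 16.260 = 8.010
ΔΔCt = 8.010 − 9.080 = -1.070
Fold change = 2^(−(-1.070)) = 2^1.070 = 2.0994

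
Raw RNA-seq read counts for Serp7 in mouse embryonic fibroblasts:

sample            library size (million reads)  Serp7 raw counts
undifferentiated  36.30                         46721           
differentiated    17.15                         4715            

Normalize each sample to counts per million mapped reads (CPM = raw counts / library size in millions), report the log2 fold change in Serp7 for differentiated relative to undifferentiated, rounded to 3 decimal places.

-2.227

CPM(undifferentiated) = 46721 / 36.30 = 1287.0799
CPM(differentiated) = 4715 / 17.15 = 274.9271
Fold change = 274.9271 / 1287.0799 = 0.21361
log2(0.21361) = -2.2270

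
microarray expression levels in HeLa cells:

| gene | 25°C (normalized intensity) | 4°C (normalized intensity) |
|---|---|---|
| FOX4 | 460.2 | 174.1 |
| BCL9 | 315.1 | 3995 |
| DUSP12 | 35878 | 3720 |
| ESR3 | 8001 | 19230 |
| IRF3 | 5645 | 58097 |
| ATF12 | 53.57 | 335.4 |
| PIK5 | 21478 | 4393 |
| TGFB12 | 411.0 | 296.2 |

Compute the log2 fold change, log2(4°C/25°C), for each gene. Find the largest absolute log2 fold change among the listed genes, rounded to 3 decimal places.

log2(174.1/460.2) = -1.402  (FOX4)
log2(3995/315.1) = 3.664  (BCL9)
log2(3720/35878) = -3.270  (DUSP12)
log2(19230/8001) = 1.265  (ESR3)
log2(58097/5645) = 3.363  (IRF3)
log2(335.4/53.57) = 2.646  (ATF12)
log2(4393/21478) = -2.290  (PIK5)
log2(296.2/411.0) = -0.473  (TGFB12)
The largest magnitude belongs to BCL9.

3.664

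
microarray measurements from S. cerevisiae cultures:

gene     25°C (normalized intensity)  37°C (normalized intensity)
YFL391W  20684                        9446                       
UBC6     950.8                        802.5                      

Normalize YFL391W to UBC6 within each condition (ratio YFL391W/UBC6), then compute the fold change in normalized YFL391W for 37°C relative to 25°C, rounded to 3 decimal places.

YFL391W/UBC6 (25°C) = 20684 / 950.8 = 21.754
YFL391W/UBC6 (37°C) = 9446 / 802.5 = 11.771
Fold change = 11.771 / 21.754 = 0.5411

0.541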